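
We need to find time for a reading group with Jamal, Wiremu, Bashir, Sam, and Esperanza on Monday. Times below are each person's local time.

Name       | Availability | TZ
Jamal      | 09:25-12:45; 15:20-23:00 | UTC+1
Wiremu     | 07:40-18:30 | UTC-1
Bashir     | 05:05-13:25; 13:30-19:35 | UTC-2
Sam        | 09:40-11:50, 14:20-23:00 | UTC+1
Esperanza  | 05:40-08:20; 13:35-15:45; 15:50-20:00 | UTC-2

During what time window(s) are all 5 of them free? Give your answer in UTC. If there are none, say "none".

08:40-10:20, 15:35-17:45, 17:50-19:30

Jamal in UTC: 08:25-11:45, 14:20-22:00 (subtract 1h to convert from UTC+1).
Wiremu in UTC: 08:40-19:30 (add 1h to convert from UTC-1).
Bashir in UTC: 07:05-15:25, 15:30-21:35 (add 2h to convert from UTC-2).
Sam in UTC: 08:40-10:50, 13:20-22:00 (subtract 1h to convert from UTC+1).
Esperanza in UTC: 07:40-10:20, 15:35-17:45, 17:50-22:00 (add 2h to convert from UTC-2).
Jamal ∩ Wiremu: 08:40-11:45, 14:20-19:30.
Jamal ∩ Wiremu ∩ Bashir: 08:40-11:45, 14:20-15:25, 15:30-19:30.
Jamal ∩ Wiremu ∩ Bashir ∩ Sam: 08:40-10:50, 14:20-15:25, 15:30-19:30.
Jamal ∩ Wiremu ∩ Bashir ∩ Sam ∩ Esperanza: 08:40-10:20, 15:35-17:45, 17:50-19:30.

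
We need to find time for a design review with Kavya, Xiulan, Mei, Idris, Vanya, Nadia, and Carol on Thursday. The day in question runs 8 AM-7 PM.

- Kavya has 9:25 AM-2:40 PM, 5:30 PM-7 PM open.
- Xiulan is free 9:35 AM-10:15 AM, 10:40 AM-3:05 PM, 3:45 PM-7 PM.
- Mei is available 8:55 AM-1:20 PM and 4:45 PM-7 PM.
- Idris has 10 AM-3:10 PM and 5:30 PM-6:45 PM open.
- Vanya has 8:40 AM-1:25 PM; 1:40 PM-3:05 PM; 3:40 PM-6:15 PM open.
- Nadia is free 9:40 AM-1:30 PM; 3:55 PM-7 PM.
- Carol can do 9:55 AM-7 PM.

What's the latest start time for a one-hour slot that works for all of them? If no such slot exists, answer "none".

12:20

Kavya ∩ Xiulan: 09:35-10:15, 10:40-14:40, 17:30-19:00.
Kavya ∩ Xiulan ∩ Mei: 09:35-10:15, 10:40-13:20, 17:30-19:00.
Kavya ∩ Xiulan ∩ Mei ∩ Idris: 10:00-10:15, 10:40-13:20, 17:30-18:45.
Kavya ∩ Xiulan ∩ Mei ∩ Idris ∩ Vanya: 10:00-10:15, 10:40-13:20, 17:30-18:15.
Kavya ∩ Xiulan ∩ Mei ∩ Idris ∩ Vanya ∩ Nadia: 10:00-10:15, 10:40-13:20, 17:30-18:15.
Kavya ∩ Xiulan ∩ Mei ∩ Idris ∩ Vanya ∩ Nadia ∩ Carol: 10:00-10:15, 10:40-13:20, 17:30-18:15.
So the common availability across everyone is 10:00-10:15, 10:40-13:20, 17:30-18:15.
The last common window of at least 60 minutes is 10:40-13:20; a 60-minute meeting can start as late as 12:20 and still end by 13:20.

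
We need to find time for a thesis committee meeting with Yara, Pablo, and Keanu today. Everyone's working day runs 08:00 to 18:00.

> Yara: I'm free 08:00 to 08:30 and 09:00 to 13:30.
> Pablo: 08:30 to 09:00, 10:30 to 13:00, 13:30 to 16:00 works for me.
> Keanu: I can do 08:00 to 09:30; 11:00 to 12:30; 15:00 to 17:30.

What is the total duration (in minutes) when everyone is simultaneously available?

Yara ∩ Pablo: 10:30-13:00.
Yara ∩ Pablo ∩ Keanu: 11:00-12:30.
Those are the intersection windows.
That's a single block of 90 minutes.

90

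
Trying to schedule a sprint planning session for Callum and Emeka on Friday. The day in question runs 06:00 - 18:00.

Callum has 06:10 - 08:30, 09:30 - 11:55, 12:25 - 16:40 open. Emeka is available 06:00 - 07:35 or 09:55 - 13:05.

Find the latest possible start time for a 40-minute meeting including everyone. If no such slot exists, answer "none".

12:25

Callum ∩ Emeka: 06:10-07:35, 09:55-11:55, 12:25-13:05.
So the common availability across everyone is 06:10-07:35, 09:55-11:55, 12:25-13:05.
The last common window of at least 40 minutes is 12:25-13:05; a 40-minute meeting can start as late as 12:25 and still end by 13:05.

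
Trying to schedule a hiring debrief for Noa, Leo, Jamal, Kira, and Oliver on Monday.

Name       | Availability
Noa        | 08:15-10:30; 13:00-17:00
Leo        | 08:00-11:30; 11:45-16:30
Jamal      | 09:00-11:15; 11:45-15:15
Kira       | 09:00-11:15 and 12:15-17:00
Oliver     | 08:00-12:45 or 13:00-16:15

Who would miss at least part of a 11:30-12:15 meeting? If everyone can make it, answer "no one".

Noa: not fully free for 11:30-12:15. Leo: not fully free for 11:30-12:15. Jamal: not fully free for 11:30-12:15. Kira: not fully free for 11:30-12:15. Oliver: free for 11:30-12:15.

Jamal, Kira, Leo, Noa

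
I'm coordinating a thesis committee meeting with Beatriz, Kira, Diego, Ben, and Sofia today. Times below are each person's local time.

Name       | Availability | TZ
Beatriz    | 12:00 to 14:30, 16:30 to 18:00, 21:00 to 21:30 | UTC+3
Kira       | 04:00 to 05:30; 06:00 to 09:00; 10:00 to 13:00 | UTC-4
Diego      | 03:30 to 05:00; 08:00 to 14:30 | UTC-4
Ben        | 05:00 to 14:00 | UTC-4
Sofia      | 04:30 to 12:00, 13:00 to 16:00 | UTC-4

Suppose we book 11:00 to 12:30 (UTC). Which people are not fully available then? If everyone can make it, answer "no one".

Beatriz in UTC: 09:00-11:30, 13:30-15:00, 18:00-18:30 (subtract 3h to convert from UTC+3).
Kira in UTC: 08:00-09:30, 10:00-13:00, 14:00-17:00 (add 4h to convert from UTC-4).
Diego in UTC: 07:30-09:00, 12:00-18:30 (add 4h to convert from UTC-4).
Ben in UTC: 09:00-18:00 (add 4h to convert from UTC-4).
Sofia in UTC: 08:30-16:00, 17:00-20:00 (add 4h to convert from UTC-4).
Beatriz: not fully free for 11:00-12:30. Kira: free for 11:00-12:30. Diego: not fully free for 11:00-12:30. Ben: free for 11:00-12:30. Sofia: free for 11:00-12:30.

Beatriz, Diego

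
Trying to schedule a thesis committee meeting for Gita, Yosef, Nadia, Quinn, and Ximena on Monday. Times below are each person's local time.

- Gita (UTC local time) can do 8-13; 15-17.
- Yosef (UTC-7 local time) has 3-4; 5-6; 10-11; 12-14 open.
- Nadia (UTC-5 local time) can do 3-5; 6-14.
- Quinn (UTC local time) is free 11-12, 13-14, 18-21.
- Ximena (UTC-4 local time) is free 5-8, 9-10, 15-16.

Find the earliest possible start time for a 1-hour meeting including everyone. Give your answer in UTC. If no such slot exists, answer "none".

Gita in UTC: 08:00-13:00, 15:00-17:00.
Yosef in UTC: 10:00-11:00, 12:00-13:00, 17:00-18:00, 19:00-21:00 (add 7h to convert from UTC-7).
Nadia in UTC: 08:00-10:00, 11:00-19:00 (add 5h to convert from UTC-5).
Quinn in UTC: 11:00-12:00, 13:00-14:00, 18:00-21:00.
Ximena in UTC: 09:00-12:00, 13:00-14:00, 19:00-20:00 (add 4h to convert from UTC-4).
Gita ∩ Yosef: 10:00-11:00, 12:00-13:00.
Gita ∩ Yosef ∩ Nadia: 12:00-13:00.
Gita ∩ Yosef ∩ Nadia ∩ Quinn: ∅.
Gita ∩ Yosef ∩ Nadia ∩ Quinn ∩ Ximena: ∅.
There is no time when everyone is free.
No common window is at least 60 minutes long.

none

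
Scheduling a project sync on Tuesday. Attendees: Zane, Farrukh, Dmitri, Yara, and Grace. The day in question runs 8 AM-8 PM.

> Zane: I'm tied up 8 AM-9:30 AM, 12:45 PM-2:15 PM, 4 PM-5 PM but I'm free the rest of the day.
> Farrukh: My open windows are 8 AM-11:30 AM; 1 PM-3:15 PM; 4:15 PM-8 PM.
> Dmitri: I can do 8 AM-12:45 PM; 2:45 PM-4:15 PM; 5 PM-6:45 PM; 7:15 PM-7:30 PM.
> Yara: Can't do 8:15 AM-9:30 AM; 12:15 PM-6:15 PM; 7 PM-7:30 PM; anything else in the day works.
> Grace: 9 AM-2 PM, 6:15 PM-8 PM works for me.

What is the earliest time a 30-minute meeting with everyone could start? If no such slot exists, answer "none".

09:30

Zane free: 09:30-12:45, 14:15-16:00, 17:00-20:00 (invert busy blocks within the working day).
Farrukh free: 08:00-11:30, 13:00-15:15, 16:15-20:00.
Dmitri free: 08:00-12:45, 14:45-16:15, 17:00-18:45, 19:15-19:30.
Yara free: 08:00-08:15, 09:30-12:15, 18:15-19:00, 19:30-20:00 (invert busy blocks within the working day).
Grace free: 09:00-14:00, 18:15-20:00.
Zane ∩ Farrukh: 09:30-11:30, 14:15-15:15, 17:00-20:00.
Zane ∩ Farrukh ∩ Dmitri: 09:30-11:30, 14:45-15:15, 17:00-18:45, 19:15-19:30.
Zane ∩ Farrukh ∩ Dmitri ∩ Yara: 09:30-11:30, 18:15-18:45.
Zane ∩ Farrukh ∩ Dmitri ∩ Yara ∩ Grace: 09:30-11:30, 18:15-18:45.
The first common window of at least 30 minutes is 09:30-11:30, so the earliest start is 09:30.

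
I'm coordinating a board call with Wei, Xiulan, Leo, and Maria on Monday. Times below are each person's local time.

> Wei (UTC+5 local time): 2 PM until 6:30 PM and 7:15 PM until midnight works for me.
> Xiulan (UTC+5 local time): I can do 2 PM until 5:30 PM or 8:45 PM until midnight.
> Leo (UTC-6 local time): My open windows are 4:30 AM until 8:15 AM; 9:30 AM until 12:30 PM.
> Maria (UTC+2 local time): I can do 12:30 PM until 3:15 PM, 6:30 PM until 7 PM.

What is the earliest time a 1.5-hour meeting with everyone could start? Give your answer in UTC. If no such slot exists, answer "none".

Wei in UTC: 09:00-13:30, 14:15-19:00 (subtract 5h to convert from UTC+5).
Xiulan in UTC: 09:00-12:30, 15:45-19:00 (subtract 5h to convert from UTC+5).
Leo in UTC: 10:30-14:15, 15:30-18:30 (add 6h to convert from UTC-6).
Maria in UTC: 10:30-13:15, 16:30-17:00 (subtract 2h to convert from UTC+2).
Wei ∩ Xiulan: 09:00-12:30, 15:45-19:00.
Wei ∩ Xiulan ∩ Leo: 10:30-12:30, 15:45-18:30.
Wei ∩ Xiulan ∩ Leo ∩ Maria: 10:30-12:30, 16:30-17:00.
The first common window of at least 90 minutes is 10:30-12:30, so the earliest start is 10:30.

10:30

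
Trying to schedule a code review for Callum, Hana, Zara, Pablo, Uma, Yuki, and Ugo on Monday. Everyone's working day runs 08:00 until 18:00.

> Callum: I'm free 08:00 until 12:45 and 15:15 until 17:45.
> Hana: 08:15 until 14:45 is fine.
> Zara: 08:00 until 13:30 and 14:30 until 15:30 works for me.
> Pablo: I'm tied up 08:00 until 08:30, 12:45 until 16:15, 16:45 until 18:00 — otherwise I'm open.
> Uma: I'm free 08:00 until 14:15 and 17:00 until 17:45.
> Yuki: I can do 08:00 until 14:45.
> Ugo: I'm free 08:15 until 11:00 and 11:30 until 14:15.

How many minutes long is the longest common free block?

Callum free: 08:00-12:45, 15:15-17:45.
Hana free: 08:15-14:45.
Zara free: 08:00-13:30, 14:30-15:30.
Pablo free: 08:30-12:45, 16:15-16:45 (invert busy blocks within the working day).
Uma free: 08:00-14:15, 17:00-17:45.
Yuki free: 08:00-14:45.
Ugo free: 08:15-11:00, 11:30-14:15.
Callum ∩ Hana: 08:15-12:45.
Callum ∩ Hana ∩ Zara: 08:15-12:45.
Callum ∩ Hana ∩ Zara ∩ Pablo: 08:30-12:45.
Callum ∩ Hana ∩ Zara ∩ Pablo ∩ Uma: 08:30-12:45.
Callum ∩ Hana ∩ Zara ∩ Pablo ∩ Uma ∩ Yuki: 08:30-12:45.
Callum ∩ Hana ∩ Zara ∩ Pablo ∩ Uma ∩ Yuki ∩ Ugo: 08:30-11:00, 11:30-12:45.
The longest is 08:30-11:00 at 150 minutes.

150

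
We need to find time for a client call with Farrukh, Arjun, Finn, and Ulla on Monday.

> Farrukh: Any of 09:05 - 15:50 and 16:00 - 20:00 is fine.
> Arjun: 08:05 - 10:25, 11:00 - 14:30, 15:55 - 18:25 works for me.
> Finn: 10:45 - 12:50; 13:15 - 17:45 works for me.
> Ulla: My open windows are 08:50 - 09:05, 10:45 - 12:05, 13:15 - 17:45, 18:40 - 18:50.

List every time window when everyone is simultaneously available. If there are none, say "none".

11:00-12:05, 13:15-14:30, 16:00-17:45

Farrukh ∩ Arjun: 09:05-10:25, 11:00-14:30, 16:00-18:25.
Farrukh ∩ Arjun ∩ Finn: 11:00-12:50, 13:15-14:30, 16:00-17:45.
Farrukh ∩ Arjun ∩ Finn ∩ Ulla: 11:00-12:05, 13:15-14:30, 16:00-17:45.
Those are the intersection windows.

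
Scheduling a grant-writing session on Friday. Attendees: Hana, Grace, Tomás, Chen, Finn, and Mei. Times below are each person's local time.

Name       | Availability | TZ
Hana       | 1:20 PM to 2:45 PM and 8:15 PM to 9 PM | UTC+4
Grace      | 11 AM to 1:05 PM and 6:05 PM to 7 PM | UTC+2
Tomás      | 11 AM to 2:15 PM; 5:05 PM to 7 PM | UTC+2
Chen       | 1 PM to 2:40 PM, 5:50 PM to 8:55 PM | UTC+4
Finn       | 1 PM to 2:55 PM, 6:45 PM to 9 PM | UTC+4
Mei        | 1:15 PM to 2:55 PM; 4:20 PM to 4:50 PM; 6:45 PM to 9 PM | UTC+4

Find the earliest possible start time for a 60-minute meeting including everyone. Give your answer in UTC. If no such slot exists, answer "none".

09:20

Hana in UTC: 09:20-10:45, 16:15-17:00 (subtract 4h to convert from UTC+4).
Grace in UTC: 09:00-11:05, 16:05-17:00 (subtract 2h to convert from UTC+2).
Tomás in UTC: 09:00-12:15, 15:05-17:00 (subtract 2h to convert from UTC+2).
Chen in UTC: 09:00-10:40, 13:50-16:55 (subtract 4h to convert from UTC+4).
Finn in UTC: 09:00-10:55, 14:45-17:00 (subtract 4h to convert from UTC+4).
Mei in UTC: 09:15-10:55, 12:20-12:50, 14:45-17:00 (subtract 4h to convert from UTC+4).
Hana ∩ Grace: 09:20-10:45, 16:15-17:00.
Hana ∩ Grace ∩ Tomás: 09:20-10:45, 16:15-17:00.
Hana ∩ Grace ∩ Tomás ∩ Chen: 09:20-10:40, 16:15-16:55.
Hana ∩ Grace ∩ Tomás ∩ Chen ∩ Finn: 09:20-10:40, 16:15-16:55.
Hana ∩ Grace ∩ Tomás ∩ Chen ∩ Finn ∩ Mei: 09:20-10:40, 16:15-16:55.
The first common window of at least 60 minutes is 09:20-10:40, so the earliest start is 09:20.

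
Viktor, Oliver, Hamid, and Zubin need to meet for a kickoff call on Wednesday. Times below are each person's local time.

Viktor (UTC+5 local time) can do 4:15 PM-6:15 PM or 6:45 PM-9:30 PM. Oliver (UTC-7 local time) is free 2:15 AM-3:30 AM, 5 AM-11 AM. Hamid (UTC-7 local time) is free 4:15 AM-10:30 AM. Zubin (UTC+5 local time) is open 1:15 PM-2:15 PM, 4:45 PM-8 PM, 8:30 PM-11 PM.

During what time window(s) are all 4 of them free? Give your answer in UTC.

12:00-13:15, 13:45-15:00, 15:30-16:30

Viktor in UTC: 11:15-13:15, 13:45-16:30 (subtract 5h to convert from UTC+5).
Oliver in UTC: 09:15-10:30, 12:00-18:00 (add 7h to convert from UTC-7).
Hamid in UTC: 11:15-17:30 (add 7h to convert from UTC-7).
Zubin in UTC: 08:15-09:15, 11:45-15:00, 15:30-18:00 (subtract 5h to convert from UTC+5).
Viktor ∩ Oliver: 12:00-13:15, 13:45-16:30.
Viktor ∩ Oliver ∩ Hamid: 12:00-13:15, 13:45-16:30.
Viktor ∩ Oliver ∩ Hamid ∩ Zubin: 12:00-13:15, 13:45-15:00, 15:30-16:30.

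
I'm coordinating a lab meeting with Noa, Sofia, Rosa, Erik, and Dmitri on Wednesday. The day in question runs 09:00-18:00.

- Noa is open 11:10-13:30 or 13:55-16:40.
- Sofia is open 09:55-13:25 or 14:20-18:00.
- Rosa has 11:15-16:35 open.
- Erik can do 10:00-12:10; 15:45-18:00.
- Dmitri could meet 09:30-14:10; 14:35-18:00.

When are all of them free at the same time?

Noa ∩ Sofia: 11:10-13:25, 14:20-16:40.
Noa ∩ Sofia ∩ Rosa: 11:15-13:25, 14:20-16:35.
Noa ∩ Sofia ∩ Rosa ∩ Erik: 11:15-12:10, 15:45-16:35.
Noa ∩ Sofia ∩ Rosa ∩ Erik ∩ Dmitri: 11:15-12:10, 15:45-16:35.
Those are the intersection windows.

11:15-12:10, 15:45-16:35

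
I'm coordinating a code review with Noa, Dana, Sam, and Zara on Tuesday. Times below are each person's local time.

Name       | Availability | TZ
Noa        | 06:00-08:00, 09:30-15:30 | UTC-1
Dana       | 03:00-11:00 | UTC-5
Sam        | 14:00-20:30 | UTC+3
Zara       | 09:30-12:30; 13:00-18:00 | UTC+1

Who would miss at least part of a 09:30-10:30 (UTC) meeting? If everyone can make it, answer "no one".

Noa, Sam

Noa in UTC: 07:00-09:00, 10:30-16:30 (add 1h to convert from UTC-1).
Dana in UTC: 08:00-16:00 (add 5h to convert from UTC-5).
Sam in UTC: 11:00-17:30 (subtract 3h to convert from UTC+3).
Zara in UTC: 08:30-11:30, 12:00-17:00 (subtract 1h to convert from UTC+1).
Noa: not fully free for 09:30-10:30. Dana: free for 09:30-10:30. Sam: not fully free for 09:30-10:30. Zara: free for 09:30-10:30.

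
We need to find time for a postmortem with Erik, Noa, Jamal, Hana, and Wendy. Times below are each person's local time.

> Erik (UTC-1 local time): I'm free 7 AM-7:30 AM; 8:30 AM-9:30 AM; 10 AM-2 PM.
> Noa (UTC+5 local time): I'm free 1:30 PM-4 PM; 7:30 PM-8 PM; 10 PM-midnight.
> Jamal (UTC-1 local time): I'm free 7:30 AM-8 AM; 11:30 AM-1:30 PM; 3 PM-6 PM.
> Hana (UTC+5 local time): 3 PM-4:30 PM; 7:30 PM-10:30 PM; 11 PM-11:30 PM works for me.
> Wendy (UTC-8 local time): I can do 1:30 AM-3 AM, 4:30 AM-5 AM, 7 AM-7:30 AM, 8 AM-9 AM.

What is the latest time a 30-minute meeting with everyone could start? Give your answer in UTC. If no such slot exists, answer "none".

Erik in UTC: 08:00-08:30, 09:30-10:30, 11:00-15:00 (add 1h to convert from UTC-1).
Noa in UTC: 08:30-11:00, 14:30-15:00, 17:00-19:00 (subtract 5h to convert from UTC+5).
Jamal in UTC: 08:30-09:00, 12:30-14:30, 16:00-19:00 (add 1h to convert from UTC-1).
Hana in UTC: 10:00-11:30, 14:30-17:30, 18:00-18:30 (subtract 5h to convert from UTC+5).
Wendy in UTC: 09:30-11:00, 12:30-13:00, 15:00-15:30, 16:00-17:00 (add 8h to convert from UTC-8).
Erik ∩ Noa: 09:30-10:30, 14:30-15:00.
Erik ∩ Noa ∩ Jamal: ∅.
Erik ∩ Noa ∩ Jamal ∩ Hana: ∅.
Erik ∩ Noa ∩ Jamal ∩ Hana ∩ Wendy: ∅.
There is no time when everyone is free.
No common window is at least 30 minutes long.

none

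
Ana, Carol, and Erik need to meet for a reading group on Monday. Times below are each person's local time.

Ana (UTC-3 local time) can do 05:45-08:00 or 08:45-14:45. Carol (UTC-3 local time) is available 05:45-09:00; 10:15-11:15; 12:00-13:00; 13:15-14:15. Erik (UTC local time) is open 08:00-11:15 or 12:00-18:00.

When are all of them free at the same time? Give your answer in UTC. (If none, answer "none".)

Ana in UTC: 08:45-11:00, 11:45-17:45 (add 3h to convert from UTC-3).
Carol in UTC: 08:45-12:00, 13:15-14:15, 15:00-16:00, 16:15-17:15 (add 3h to convert from UTC-3).
Erik in UTC: 08:00-11:15, 12:00-18:00.
Ana ∩ Carol: 08:45-11:00, 11:45-12:00, 13:15-14:15, 15:00-16:00, 16:15-17:15.
Ana ∩ Carol ∩ Erik: 08:45-11:00, 13:15-14:15, 15:00-16:00, 16:15-17:15.

08:45-11:00, 13:15-14:15, 15:00-16:00, 16:15-17:15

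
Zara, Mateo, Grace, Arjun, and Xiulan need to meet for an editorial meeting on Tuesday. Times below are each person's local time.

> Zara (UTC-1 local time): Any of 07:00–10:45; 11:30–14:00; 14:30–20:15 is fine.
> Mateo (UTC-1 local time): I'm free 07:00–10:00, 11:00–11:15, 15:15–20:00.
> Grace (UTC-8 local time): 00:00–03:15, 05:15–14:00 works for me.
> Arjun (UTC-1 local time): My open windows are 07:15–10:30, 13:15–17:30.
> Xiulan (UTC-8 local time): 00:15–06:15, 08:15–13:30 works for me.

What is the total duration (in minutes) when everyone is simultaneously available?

300

Zara in UTC: 08:00-11:45, 12:30-15:00, 15:30-21:15 (add 1h to convert from UTC-1).
Mateo in UTC: 08:00-11:00, 12:00-12:15, 16:15-21:00 (add 1h to convert from UTC-1).
Grace in UTC: 08:00-11:15, 13:15-22:00 (add 8h to convert from UTC-8).
Arjun in UTC: 08:15-11:30, 14:15-18:30 (add 1h to convert from UTC-1).
Xiulan in UTC: 08:15-14:15, 16:15-21:30 (add 8h to convert from UTC-8).
Zara ∩ Mateo: 08:00-11:00, 16:15-21:00.
Zara ∩ Mateo ∩ Grace: 08:00-11:00, 16:15-21:00.
Zara ∩ Mateo ∩ Grace ∩ Arjun: 08:15-11:00, 16:15-18:30.
Zara ∩ Mateo ∩ Grace ∩ Arjun ∩ Xiulan: 08:15-11:00, 16:15-18:30.
Summing the common windows: 165 + 135 = 300 minutes.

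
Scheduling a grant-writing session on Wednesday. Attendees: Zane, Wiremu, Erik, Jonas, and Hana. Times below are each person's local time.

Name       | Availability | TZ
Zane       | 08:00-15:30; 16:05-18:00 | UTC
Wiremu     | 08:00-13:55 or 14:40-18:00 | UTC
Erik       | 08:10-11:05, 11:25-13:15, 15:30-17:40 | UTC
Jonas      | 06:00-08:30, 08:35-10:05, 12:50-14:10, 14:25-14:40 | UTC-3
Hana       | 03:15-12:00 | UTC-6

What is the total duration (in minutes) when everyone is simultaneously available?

285

Zane in UTC: 08:00-15:30, 16:05-18:00.
Wiremu in UTC: 08:00-13:55, 14:40-18:00.
Erik in UTC: 08:10-11:05, 11:25-13:15, 15:30-17:40.
Jonas in UTC: 09:00-11:30, 11:35-13:05, 15:50-17:10, 17:25-17:40 (add 3h to convert from UTC-3).
Hana in UTC: 09:15-18:00 (add 6h to convert from UTC-6).
Zane ∩ Wiremu: 08:00-13:55, 14:40-15:30, 16:05-18:00.
Zane ∩ Wiremu ∩ Erik: 08:10-11:05, 11:25-13:15, 16:05-17:40.
Zane ∩ Wiremu ∩ Erik ∩ Jonas: 09:00-11:05, 11:25-11:30, 11:35-13:05, 16:05-17:10, 17:25-17:40.
Zane ∩ Wiremu ∩ Erik ∩ Jonas ∩ Hana: 09:15-11:05, 11:25-11:30, 11:35-13:05, 16:05-17:10, 17:25-17:40.
Summing the common windows: 110 + 5 + 90 + 65 + 15 = 285 minutes.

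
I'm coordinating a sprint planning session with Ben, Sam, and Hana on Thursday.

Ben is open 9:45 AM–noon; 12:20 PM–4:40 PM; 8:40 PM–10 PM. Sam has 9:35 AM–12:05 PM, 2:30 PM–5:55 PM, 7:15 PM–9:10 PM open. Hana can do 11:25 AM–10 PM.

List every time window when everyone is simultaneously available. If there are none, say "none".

11:25-12:00, 14:30-16:40, 20:40-21:10

Ben ∩ Sam: 09:45-12:00, 14:30-16:40, 20:40-21:10.
Ben ∩ Sam ∩ Hana: 11:25-12:00, 14:30-16:40, 20:40-21:10.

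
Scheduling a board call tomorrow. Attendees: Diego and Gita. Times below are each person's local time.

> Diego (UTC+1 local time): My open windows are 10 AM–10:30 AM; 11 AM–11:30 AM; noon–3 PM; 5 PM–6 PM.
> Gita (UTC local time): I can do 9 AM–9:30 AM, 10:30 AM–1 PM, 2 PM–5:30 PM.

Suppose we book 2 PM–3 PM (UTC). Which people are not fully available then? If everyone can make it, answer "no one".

Diego

Diego in UTC: 09:00-09:30, 10:00-10:30, 11:00-14:00, 16:00-17:00 (subtract 1h to convert from UTC+1).
Gita in UTC: 09:00-09:30, 10:30-13:00, 14:00-17:30.
Diego: not fully free for 14:00-15:00. Gita: free for 14:00-15:00.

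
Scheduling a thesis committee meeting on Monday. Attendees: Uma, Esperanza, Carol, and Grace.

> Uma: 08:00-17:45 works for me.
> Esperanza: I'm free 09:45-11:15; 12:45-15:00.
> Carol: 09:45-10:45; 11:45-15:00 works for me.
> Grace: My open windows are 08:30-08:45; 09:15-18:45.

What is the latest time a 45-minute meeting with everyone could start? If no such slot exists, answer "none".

Uma ∩ Esperanza: 09:45-11:15, 12:45-15:00.
Uma ∩ Esperanza ∩ Carol: 09:45-10:45, 12:45-15:00.
Uma ∩ Esperanza ∩ Carol ∩ Grace: 09:45-10:45, 12:45-15:00.
The last common window of at least 45 minutes is 12:45-15:00; a 45-minute meeting can start as late as 14:15 and still end by 15:00.

14:15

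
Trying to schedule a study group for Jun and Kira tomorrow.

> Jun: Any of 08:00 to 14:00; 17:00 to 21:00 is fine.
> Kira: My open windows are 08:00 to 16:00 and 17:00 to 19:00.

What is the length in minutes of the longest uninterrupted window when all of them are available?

360

Jun ∩ Kira: 08:00-14:00, 17:00-19:00.
The longest is 08:00-14:00 at 360 minutes.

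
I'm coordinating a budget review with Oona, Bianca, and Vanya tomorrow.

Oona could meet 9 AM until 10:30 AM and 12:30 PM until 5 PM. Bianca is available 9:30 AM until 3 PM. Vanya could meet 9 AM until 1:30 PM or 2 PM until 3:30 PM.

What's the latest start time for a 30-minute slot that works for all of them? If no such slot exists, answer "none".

Oona ∩ Bianca: 09:30-10:30, 12:30-15:00.
Oona ∩ Bianca ∩ Vanya: 09:30-10:30, 12:30-13:30, 14:00-15:00.
So the common availability across everyone is 09:30-10:30, 12:30-13:30, 14:00-15:00.
The last common window of at least 30 minutes is 14:00-15:00; a 30-minute meeting can start as late as 14:30 and still end by 15:00.

14:30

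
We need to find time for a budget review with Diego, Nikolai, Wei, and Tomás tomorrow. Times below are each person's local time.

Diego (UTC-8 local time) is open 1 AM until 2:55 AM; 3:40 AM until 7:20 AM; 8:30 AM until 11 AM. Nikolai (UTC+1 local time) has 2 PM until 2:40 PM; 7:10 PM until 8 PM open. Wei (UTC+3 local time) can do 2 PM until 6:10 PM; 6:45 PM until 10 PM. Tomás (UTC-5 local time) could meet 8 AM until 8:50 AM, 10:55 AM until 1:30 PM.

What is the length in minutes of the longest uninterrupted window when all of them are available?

40

Diego in UTC: 09:00-10:55, 11:40-15:20, 16:30-19:00 (add 8h to convert from UTC-8).
Nikolai in UTC: 13:00-13:40, 18:10-19:00 (subtract 1h to convert from UTC+1).
Wei in UTC: 11:00-15:10, 15:45-19:00 (subtract 3h to convert from UTC+3).
Tomás in UTC: 13:00-13:50, 15:55-18:30 (add 5h to convert from UTC-5).
Diego ∩ Nikolai: 13:00-13:40, 18:10-19:00.
Diego ∩ Nikolai ∩ Wei: 13:00-13:40, 18:10-19:00.
Diego ∩ Nikolai ∩ Wei ∩ Tomás: 13:00-13:40, 18:10-18:30.
The longest is 13:00-13:40 at 40 minutes.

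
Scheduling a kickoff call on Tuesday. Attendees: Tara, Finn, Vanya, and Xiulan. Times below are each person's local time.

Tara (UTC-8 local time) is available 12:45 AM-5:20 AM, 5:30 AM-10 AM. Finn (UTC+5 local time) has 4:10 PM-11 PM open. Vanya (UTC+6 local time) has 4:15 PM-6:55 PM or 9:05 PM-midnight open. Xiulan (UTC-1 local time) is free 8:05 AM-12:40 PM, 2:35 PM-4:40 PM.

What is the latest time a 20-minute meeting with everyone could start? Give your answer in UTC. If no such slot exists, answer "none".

Tara in UTC: 08:45-13:20, 13:30-18:00 (add 8h to convert from UTC-8).
Finn in UTC: 11:10-18:00 (subtract 5h to convert from UTC+5).
Vanya in UTC: 10:15-12:55, 15:05-18:00 (subtract 6h to convert from UTC+6).
Xiulan in UTC: 09:05-13:40, 15:35-17:40 (add 1h to convert from UTC-1).
Tara ∩ Finn: 11:10-13:20, 13:30-18:00.
Tara ∩ Finn ∩ Vanya: 11:10-12:55, 15:05-18:00.
Tara ∩ Finn ∩ Vanya ∩ Xiulan: 11:10-12:55, 15:35-17:40.
The last common window of at least 20 minutes is 15:35-17:40; a 20-minute meeting can start as late as 17:20 and still end by 17:40.

17:20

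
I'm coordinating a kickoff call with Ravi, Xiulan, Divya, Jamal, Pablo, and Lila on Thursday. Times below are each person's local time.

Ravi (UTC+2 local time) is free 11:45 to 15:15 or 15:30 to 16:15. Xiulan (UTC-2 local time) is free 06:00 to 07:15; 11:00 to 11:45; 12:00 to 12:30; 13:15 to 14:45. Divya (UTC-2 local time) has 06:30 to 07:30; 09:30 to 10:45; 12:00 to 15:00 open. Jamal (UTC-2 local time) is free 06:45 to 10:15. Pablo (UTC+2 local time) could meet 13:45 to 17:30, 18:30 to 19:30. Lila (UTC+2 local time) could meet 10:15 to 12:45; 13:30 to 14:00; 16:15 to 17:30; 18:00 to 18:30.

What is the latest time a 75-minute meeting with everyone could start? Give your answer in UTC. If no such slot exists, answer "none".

Ravi in UTC: 09:45-13:15, 13:30-14:15 (subtract 2h to convert from UTC+2).
Xiulan in UTC: 08:00-09:15, 13:00-13:45, 14:00-14:30, 15:15-16:45 (add 2h to convert from UTC-2).
Divya in UTC: 08:30-09:30, 11:30-12:45, 14:00-17:00 (add 2h to convert from UTC-2).
Jamal in UTC: 08:45-12:15 (add 2h to convert from UTC-2).
Pablo in UTC: 11:45-15:30, 16:30-17:30 (subtract 2h to convert from UTC+2).
Lila in UTC: 08:15-10:45, 11:30-12:00, 14:15-15:30, 16:00-16:30 (subtract 2h to convert from UTC+2).
Ravi ∩ Xiulan: 13:00-13:15, 13:30-13:45, 14:00-14:15.
Ravi ∩ Xiulan ∩ Divya: 14:00-14:15.
Ravi ∩ Xiulan ∩ Divya ∩ Jamal: ∅.
Ravi ∩ Xiulan ∩ Divya ∩ Jamal ∩ Pablo: ∅.
Ravi ∩ Xiulan ∩ Divya ∩ Jamal ∩ Pablo ∩ Lila: ∅.
There is no time when everyone is free.
No common window is at least 75 minutes long.

none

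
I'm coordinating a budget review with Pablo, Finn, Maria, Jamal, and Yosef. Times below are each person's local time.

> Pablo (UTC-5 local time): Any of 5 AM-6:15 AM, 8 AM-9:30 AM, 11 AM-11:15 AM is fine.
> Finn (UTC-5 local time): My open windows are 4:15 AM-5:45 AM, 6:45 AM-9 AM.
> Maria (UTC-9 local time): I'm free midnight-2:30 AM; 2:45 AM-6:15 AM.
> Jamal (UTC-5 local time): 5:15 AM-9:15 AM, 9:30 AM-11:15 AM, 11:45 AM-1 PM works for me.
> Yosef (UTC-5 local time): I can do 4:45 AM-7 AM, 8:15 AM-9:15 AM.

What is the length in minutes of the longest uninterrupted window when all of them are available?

45

Pablo in UTC: 10:00-11:15, 13:00-14:30, 16:00-16:15 (add 5h to convert from UTC-5).
Finn in UTC: 09:15-10:45, 11:45-14:00 (add 5h to convert from UTC-5).
Maria in UTC: 09:00-11:30, 11:45-15:15 (add 9h to convert from UTC-9).
Jamal in UTC: 10:15-14:15, 14:30-16:15, 16:45-18:00 (add 5h to convert from UTC-5).
Yosef in UTC: 09:45-12:00, 13:15-14:15 (add 5h to convert from UTC-5).
Pablo ∩ Finn: 10:00-10:45, 13:00-14:00.
Pablo ∩ Finn ∩ Maria: 10:00-10:45, 13:00-14:00.
Pablo ∩ Finn ∩ Maria ∩ Jamal: 10:15-10:45, 13:00-14:00.
Pablo ∩ Finn ∩ Maria ∩ Jamal ∩ Yosef: 10:15-10:45, 13:15-14:00.
So the common availability across everyone is 10:15-10:45, 13:15-14:00.
The longest is 13:15-14:00 at 45 minutes.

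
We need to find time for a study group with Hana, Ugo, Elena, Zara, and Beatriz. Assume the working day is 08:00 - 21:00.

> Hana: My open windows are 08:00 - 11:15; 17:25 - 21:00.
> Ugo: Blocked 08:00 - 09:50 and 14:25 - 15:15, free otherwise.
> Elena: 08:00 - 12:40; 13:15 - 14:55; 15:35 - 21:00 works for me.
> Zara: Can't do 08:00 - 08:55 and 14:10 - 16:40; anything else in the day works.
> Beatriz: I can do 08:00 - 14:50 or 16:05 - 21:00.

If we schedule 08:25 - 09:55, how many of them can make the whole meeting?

Hana free: 08:00-11:15, 17:25-21:00.
Ugo free: 09:50-14:25, 15:15-21:00 (invert busy blocks within the working day).
Elena free: 08:00-12:40, 13:15-14:55, 15:35-21:00.
Zara free: 08:55-14:10, 16:40-21:00 (invert busy blocks within the working day).
Beatriz free: 08:00-14:50, 16:05-21:00.
Hana, Elena, and Beatriz can make the full 08:25-09:55 slot — that's 3.

3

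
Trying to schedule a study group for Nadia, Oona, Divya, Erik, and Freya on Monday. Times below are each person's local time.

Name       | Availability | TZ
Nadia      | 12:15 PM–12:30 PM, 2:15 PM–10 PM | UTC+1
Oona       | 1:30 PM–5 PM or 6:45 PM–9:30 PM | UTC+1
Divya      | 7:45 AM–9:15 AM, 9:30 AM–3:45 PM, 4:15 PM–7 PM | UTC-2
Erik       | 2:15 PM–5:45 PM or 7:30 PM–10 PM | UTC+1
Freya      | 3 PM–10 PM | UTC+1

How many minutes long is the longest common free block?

120

Nadia in UTC: 11:15-11:30, 13:15-21:00 (subtract 1h to convert from UTC+1).
Oona in UTC: 12:30-16:00, 17:45-20:30 (subtract 1h to convert from UTC+1).
Divya in UTC: 09:45-11:15, 11:30-17:45, 18:15-21:00 (add 2h to convert from UTC-2).
Erik in UTC: 13:15-16:45, 18:30-21:00 (subtract 1h to convert from UTC+1).
Freya in UTC: 14:00-21:00 (subtract 1h to convert from UTC+1).
Nadia ∩ Oona: 13:15-16:00, 17:45-20:30.
Nadia ∩ Oona ∩ Divya: 13:15-16:00, 18:15-20:30.
Nadia ∩ Oona ∩ Divya ∩ Erik: 13:15-16:00, 18:30-20:30.
Nadia ∩ Oona ∩ Divya ∩ Erik ∩ Freya: 14:00-16:00, 18:30-20:30.
The longest is 14:00-16:00 at 120 minutes.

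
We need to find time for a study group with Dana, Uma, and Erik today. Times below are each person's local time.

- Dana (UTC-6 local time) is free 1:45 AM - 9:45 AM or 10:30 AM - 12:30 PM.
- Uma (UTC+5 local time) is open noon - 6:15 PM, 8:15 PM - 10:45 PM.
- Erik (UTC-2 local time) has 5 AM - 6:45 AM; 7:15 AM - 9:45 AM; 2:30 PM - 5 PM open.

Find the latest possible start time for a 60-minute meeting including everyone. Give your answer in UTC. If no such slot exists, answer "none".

16:45

Dana in UTC: 07:45-15:45, 16:30-18:30 (add 6h to convert from UTC-6).
Uma in UTC: 07:00-13:15, 15:15-17:45 (subtract 5h to convert from UTC+5).
Erik in UTC: 07:00-08:45, 09:15-11:45, 16:30-19:00 (add 2h to convert from UTC-2).
Dana ∩ Uma: 07:45-13:15, 15:15-15:45, 16:30-17:45.
Dana ∩ Uma ∩ Erik: 07:45-08:45, 09:15-11:45, 16:30-17:45.
The last common window of at least 60 minutes is 16:30-17:45; a 60-minute meeting can start as late as 16:45 and still end by 17:45.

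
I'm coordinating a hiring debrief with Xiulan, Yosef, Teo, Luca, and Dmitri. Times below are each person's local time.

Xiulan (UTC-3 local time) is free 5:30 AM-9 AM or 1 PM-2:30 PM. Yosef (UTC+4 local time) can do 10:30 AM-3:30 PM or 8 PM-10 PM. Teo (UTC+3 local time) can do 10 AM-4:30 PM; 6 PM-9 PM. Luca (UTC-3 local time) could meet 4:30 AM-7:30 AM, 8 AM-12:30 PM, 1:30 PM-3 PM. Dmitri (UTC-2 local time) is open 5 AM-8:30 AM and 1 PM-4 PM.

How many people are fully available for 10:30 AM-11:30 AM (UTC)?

3

Xiulan in UTC: 08:30-12:00, 16:00-17:30 (add 3h to convert from UTC-3).
Yosef in UTC: 06:30-11:30, 16:00-18:00 (subtract 4h to convert from UTC+4).
Teo in UTC: 07:00-13:30, 15:00-18:00 (subtract 3h to convert from UTC+3).
Luca in UTC: 07:30-10:30, 11:00-15:30, 16:30-18:00 (add 3h to convert from UTC-3).
Dmitri in UTC: 07:00-10:30, 15:00-18:00 (add 2h to convert from UTC-2).
Xiulan, Yosef, and Teo can make the full 10:30-11:30 slot — that's 3.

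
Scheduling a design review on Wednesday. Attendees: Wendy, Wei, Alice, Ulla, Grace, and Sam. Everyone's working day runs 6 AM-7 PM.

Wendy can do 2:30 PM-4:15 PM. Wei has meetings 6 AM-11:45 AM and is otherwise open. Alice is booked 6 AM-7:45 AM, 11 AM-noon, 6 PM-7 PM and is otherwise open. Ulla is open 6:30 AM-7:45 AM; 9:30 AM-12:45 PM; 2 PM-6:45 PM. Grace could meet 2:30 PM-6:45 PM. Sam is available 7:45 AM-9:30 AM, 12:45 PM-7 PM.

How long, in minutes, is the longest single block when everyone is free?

105

Wendy free: 14:30-16:15.
Wei free: 11:45-19:00 (invert busy blocks within the working day).
Alice free: 07:45-11:00, 12:00-18:00 (invert busy blocks within the working day).
Ulla free: 06:30-07:45, 09:30-12:45, 14:00-18:45.
Grace free: 14:30-18:45.
Sam free: 07:45-09:30, 12:45-19:00.
Wendy ∩ Wei: 14:30-16:15.
Wendy ∩ Wei ∩ Alice: 14:30-16:15.
Wendy ∩ Wei ∩ Alice ∩ Ulla: 14:30-16:15.
Wendy ∩ Wei ∩ Alice ∩ Ulla ∩ Grace: 14:30-16:15.
Wendy ∩ Wei ∩ Alice ∩ Ulla ∩ Grace ∩ Sam: 14:30-16:15.
The longest is 14:30-16:15 at 105 minutes.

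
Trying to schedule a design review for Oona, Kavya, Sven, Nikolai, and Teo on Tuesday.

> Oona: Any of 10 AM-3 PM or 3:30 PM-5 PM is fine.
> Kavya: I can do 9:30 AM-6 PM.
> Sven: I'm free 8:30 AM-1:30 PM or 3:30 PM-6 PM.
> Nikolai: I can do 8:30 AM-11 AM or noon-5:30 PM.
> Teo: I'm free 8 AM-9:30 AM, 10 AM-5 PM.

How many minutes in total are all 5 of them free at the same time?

240

Oona ∩ Kavya: 10:00-15:00, 15:30-17:00.
Oona ∩ Kavya ∩ Sven: 10:00-13:30, 15:30-17:00.
Oona ∩ Kavya ∩ Sven ∩ Nikolai: 10:00-11:00, 12:00-13:30, 15:30-17:00.
Oona ∩ Kavya ∩ Sven ∩ Nikolai ∩ Teo: 10:00-11:00, 12:00-13:30, 15:30-17:00.
Summing the common windows: 60 + 90 + 90 = 240 minutes.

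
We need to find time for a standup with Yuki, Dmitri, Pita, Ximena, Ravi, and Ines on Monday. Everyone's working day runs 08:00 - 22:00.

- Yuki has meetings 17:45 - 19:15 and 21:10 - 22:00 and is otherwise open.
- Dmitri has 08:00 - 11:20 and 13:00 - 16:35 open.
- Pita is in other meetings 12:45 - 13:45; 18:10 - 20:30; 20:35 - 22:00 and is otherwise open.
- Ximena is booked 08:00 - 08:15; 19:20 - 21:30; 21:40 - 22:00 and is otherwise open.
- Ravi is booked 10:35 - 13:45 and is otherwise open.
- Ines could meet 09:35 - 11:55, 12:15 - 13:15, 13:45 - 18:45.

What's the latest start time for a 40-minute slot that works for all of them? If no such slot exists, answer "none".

Yuki free: 08:00-17:45, 19:15-21:10 (invert busy blocks within the working day).
Dmitri free: 08:00-11:20, 13:00-16:35.
Pita free: 08:00-12:45, 13:45-18:10, 20:30-20:35 (invert busy blocks within the working day).
Ximena free: 08:15-19:20, 21:30-21:40 (invert busy blocks within the working day).
Ravi free: 08:00-10:35, 13:45-22:00 (invert busy blocks within the working day).
Ines free: 09:35-11:55, 12:15-13:15, 13:45-18:45.
Yuki ∩ Dmitri: 08:00-11:20, 13:00-16:35.
Yuki ∩ Dmitri ∩ Pita: 08:00-11:20, 13:45-16:35.
Yuki ∩ Dmitri ∩ Pita ∩ Ximena: 08:15-11:20, 13:45-16:35.
Yuki ∩ Dmitri ∩ Pita ∩ Ximena ∩ Ravi: 08:15-10:35, 13:45-16:35.
Yuki ∩ Dmitri ∩ Pita ∩ Ximena ∩ Ravi ∩ Ines: 09:35-10:35, 13:45-16:35.
Those are the intersection windows.
The last common window of at least 40 minutes is 13:45-16:35; a 40-minute meeting can start as late as 15:55 and still end by 16:35.

15:55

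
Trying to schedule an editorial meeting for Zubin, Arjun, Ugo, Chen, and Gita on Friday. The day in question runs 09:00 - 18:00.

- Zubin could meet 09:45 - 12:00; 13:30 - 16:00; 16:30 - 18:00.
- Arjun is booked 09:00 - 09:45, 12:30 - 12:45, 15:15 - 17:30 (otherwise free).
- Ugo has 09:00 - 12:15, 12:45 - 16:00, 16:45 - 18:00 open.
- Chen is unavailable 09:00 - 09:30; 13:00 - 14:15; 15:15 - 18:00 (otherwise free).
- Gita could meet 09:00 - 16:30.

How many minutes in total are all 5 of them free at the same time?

Zubin free: 09:45-12:00, 13:30-16:00, 16:30-18:00.
Arjun free: 09:45-12:30, 12:45-15:15, 17:30-18:00 (invert busy blocks within the working day).
Ugo free: 09:00-12:15, 12:45-16:00, 16:45-18:00.
Chen free: 09:30-13:00, 14:15-15:15 (invert busy blocks within the working day).
Gita free: 09:00-16:30.
Zubin ∩ Arjun: 09:45-12:00, 13:30-15:15, 17:30-18:00.
Zubin ∩ Arjun ∩ Ugo: 09:45-12:00, 13:30-15:15, 17:30-18:00.
Zubin ∩ Arjun ∩ Ugo ∩ Chen: 09:45-12:00, 14:15-15:15.
Zubin ∩ Arjun ∩ Ugo ∩ Chen ∩ Gita: 09:45-12:00, 14:15-15:15.
Summing the common windows: 135 + 60 = 195 minutes.

195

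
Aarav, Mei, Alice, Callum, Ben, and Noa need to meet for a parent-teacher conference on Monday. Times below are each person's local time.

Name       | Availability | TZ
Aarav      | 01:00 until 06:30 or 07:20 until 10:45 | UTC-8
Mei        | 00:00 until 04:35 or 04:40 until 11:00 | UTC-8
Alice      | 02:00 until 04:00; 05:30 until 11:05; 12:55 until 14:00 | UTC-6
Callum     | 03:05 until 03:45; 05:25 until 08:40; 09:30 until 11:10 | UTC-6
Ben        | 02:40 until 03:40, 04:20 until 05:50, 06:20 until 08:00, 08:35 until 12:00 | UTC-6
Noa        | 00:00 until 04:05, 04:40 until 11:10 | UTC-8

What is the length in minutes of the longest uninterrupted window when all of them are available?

95

Aarav in UTC: 09:00-14:30, 15:20-18:45 (add 8h to convert from UTC-8).
Mei in UTC: 08:00-12:35, 12:40-19:00 (add 8h to convert from UTC-8).
Alice in UTC: 08:00-10:00, 11:30-17:05, 18:55-20:00 (add 6h to convert from UTC-6).
Callum in UTC: 09:05-09:45, 11:25-14:40, 15:30-17:10 (add 6h to convert from UTC-6).
Ben in UTC: 08:40-09:40, 10:20-11:50, 12:20-14:00, 14:35-18:00 (add 6h to convert from UTC-6).
Noa in UTC: 08:00-12:05, 12:40-19:10 (add 8h to convert from UTC-8).
Aarav ∩ Mei: 09:00-12:35, 12:40-14:30, 15:20-18:45.
Aarav ∩ Mei ∩ Alice: 09:00-10:00, 11:30-12:35, 12:40-14:30, 15:20-17:05.
Aarav ∩ Mei ∩ Alice ∩ Callum: 09:05-09:45, 11:30-12:35, 12:40-14:30, 15:30-17:05.
Aarav ∩ Mei ∩ Alice ∩ Callum ∩ Ben: 09:05-09:40, 11:30-11:50, 12:20-12:35, 12:40-14:00, 15:30-17:05.
Aarav ∩ Mei ∩ Alice ∩ Callum ∩ Ben ∩ Noa: 09:05-09:40, 11:30-11:50, 12:40-14:00, 15:30-17:05.
The longest is 15:30-17:05 at 95 minutes.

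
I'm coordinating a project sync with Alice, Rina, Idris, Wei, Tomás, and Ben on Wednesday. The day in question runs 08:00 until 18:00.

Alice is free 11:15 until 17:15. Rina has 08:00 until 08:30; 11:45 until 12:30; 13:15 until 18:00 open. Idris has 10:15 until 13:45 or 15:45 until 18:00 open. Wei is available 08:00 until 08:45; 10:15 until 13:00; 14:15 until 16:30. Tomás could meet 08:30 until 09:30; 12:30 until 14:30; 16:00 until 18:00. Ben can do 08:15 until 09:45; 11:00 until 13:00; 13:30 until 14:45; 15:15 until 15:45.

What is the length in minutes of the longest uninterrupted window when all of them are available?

Alice ∩ Rina: 11:45-12:30, 13:15-17:15.
Alice ∩ Rina ∩ Idris: 11:45-12:30, 13:15-13:45, 15:45-17:15.
Alice ∩ Rina ∩ Idris ∩ Wei: 11:45-12:30, 15:45-16:30.
Alice ∩ Rina ∩ Idris ∩ Wei ∩ Tomás: 16:00-16:30.
Alice ∩ Rina ∩ Idris ∩ Wei ∩ Tomás ∩ Ben: ∅.
There is no time when everyone is free.
No common window exists, so the longest block is 0 minutes.

0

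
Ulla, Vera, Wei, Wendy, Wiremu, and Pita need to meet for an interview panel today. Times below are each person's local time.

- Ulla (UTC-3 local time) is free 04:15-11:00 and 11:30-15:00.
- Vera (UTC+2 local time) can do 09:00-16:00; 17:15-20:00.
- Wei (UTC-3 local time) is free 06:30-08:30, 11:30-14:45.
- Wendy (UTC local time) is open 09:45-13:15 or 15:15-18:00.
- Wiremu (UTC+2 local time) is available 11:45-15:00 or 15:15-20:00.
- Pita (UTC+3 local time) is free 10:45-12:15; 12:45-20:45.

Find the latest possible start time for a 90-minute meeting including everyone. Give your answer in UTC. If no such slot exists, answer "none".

16:15

Ulla in UTC: 07:15-14:00, 14:30-18:00 (add 3h to convert from UTC-3).
Vera in UTC: 07:00-14:00, 15:15-18:00 (subtract 2h to convert from UTC+2).
Wei in UTC: 09:30-11:30, 14:30-17:45 (add 3h to convert from UTC-3).
Wendy in UTC: 09:45-13:15, 15:15-18:00.
Wiremu in UTC: 09:45-13:00, 13:15-18:00 (subtract 2h to convert from UTC+2).
Pita in UTC: 07:45-09:15, 09:45-17:45 (subtract 3h to convert from UTC+3).
Ulla ∩ Vera: 07:15-14:00, 15:15-18:00.
Ulla ∩ Vera ∩ Wei: 09:30-11:30, 15:15-17:45.
Ulla ∩ Vera ∩ Wei ∩ Wendy: 09:45-11:30, 15:15-17:45.
Ulla ∩ Vera ∩ Wei ∩ Wendy ∩ Wiremu: 09:45-11:30, 15:15-17:45.
Ulla ∩ Vera ∩ Wei ∩ Wendy ∩ Wiremu ∩ Pita: 09:45-11:30, 15:15-17:45.
The last common window of at least 90 minutes is 15:15-17:45; a 90-minute meeting can start as late as 16:15 and still end by 17:45.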